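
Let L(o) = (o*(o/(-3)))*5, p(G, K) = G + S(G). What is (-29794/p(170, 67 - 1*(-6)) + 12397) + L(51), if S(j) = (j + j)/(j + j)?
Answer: 1348808/171 ≈ 7887.8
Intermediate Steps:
S(j) = 1 (S(j) = (2*j)/((2*j)) = (2*j)*(1/(2*j)) = 1)
p(G, K) = 1 + G (p(G, K) = G + 1 = 1 + G)
L(o) = -5*o²/3 (L(o) = (o*(o*(-⅓)))*5 = (o*(-o/3))*5 = -o²/3*5 = -5*o²/3)
(-29794/p(170, 67 - 1*(-6)) + 12397) + L(51) = (-29794/(1 + 170) + 12397) - 5/3*51² = (-29794/171 + 12397) - 5/3*2601 = (-29794*1/171 + 12397) - 4335 = (-29794/171 + 12397) - 4335 = 2090093/171 - 4335 = 1348808/171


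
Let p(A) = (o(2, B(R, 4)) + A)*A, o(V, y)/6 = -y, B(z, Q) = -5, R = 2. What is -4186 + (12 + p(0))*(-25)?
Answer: -4486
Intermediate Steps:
o(V, y) = -6*y (o(V, y) = 6*(-y) = -6*y)
p(A) = A*(30 + A) (p(A) = (-6*(-5) + A)*A = (30 + A)*A = A*(30 + A))
-4186 + (12 + p(0))*(-25) = -4186 + (12 + 0*(30 + 0))*(-25) = -4186 + (12 + 0*30)*(-25) = -4186 + (12 + 0)*(-25) = -4186 + 12*(-25) = -4186 - 300 = -4486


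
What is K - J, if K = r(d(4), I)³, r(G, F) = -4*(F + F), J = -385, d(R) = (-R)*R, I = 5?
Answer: -63615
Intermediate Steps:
d(R) = -R²
r(G, F) = -8*F
K = -64000 (K = (-8*5)³ = (-40)³ = -64000)
K - J = -64000 - 1*(-385) = -64000 + 385 = -63615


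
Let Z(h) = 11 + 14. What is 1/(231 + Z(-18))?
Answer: 1/256 ≈ 0.0039063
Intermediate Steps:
Z(h) = 25
1/(231 + Z(-18)) = 1/(231 + 25) = 1/256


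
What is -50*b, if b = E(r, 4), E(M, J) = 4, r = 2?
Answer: -200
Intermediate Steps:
b = 4
-50*b = -50*4 = -200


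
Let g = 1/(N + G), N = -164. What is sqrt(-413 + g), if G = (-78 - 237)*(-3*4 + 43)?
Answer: I*sqrt(40715631862)/9929 ≈ 20.322*I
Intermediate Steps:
G = -9765 (G = -315*(-12 + 43) = -315*31 = -9765)
g = -1/9929 (g = 1/(-164 - 9765) = 1/(-9929) = -1/9929 ≈ -0.00010072)
sqrt(-413 + g) = sqrt(-413 - 1/9929) = sqrt(-4100678/9929) = I*sqrt(40715631862)/9929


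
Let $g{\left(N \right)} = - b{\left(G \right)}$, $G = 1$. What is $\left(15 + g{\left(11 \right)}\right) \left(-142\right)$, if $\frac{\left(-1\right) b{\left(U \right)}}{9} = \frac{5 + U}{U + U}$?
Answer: $-5964$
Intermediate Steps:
$b{\left(U \right)} = - \frac{9 \left(5 + U\right)}{2 U}$ ($b{\left(U \right)} = - 9 \frac{5 + U}{U + U} = - 9 \frac{5 + U}{2 U} = - \frac{9 \left(5 + U\right)}{2 U}$)
$g{\left(N \right)} = 27$ ($g{\left(N \right)} = - \frac{9 \left(-5 - 1\right)}{2 \cdot 1} = - \frac{9 \cdot 1 \left(-5 - 1\right)}{2} = - \frac{9 \cdot 1 \left(-6\right)}{2} = \left(-1\right) \left(-27\right) = 27$)
$\left(15 + g{\left(11 \right)}\right) \left(-142\right) = \left(15 + 27\right) \left(-142\right) = 42 \left(-142\right) = -5964$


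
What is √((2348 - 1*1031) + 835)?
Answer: 2*√538 ≈ 46.390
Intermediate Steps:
√((2348 - 1*1031) + 835) = √((2348 - 1031) + 835) = √(1317 + 835) = √2152 = 2*√538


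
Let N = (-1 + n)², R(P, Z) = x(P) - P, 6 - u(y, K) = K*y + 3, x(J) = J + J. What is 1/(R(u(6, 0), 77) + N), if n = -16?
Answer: 1/292 ≈ 0.0034247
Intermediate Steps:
x(J) = 2*J
u(y, K) = 3 - K*y (u(y, K) = 6 - (K*y + 3) = 6 - (3 + K*y) = 6 + (-3 - K*y) = 3 - K*y)
R(P, Z) = P (R(P, Z) = 2*P - P = P)
N = 289 (N = (-1 - 16)² = (-17)² = 289)
1/(R(u(6, 0), 77) + N) = 1/((3 - 1*0*6) + 289) = 1/((3 + 0) + 289) = 1/(3 + 289) = 1/292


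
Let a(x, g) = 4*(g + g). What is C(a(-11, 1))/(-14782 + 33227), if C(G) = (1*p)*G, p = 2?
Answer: 16/18445 ≈ 0.00086744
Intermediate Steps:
a(x, g) = 8*g (a(x, g) = 4*(2*g) = 8*g)
C(G) = 2*G (C(G) = (1*2)*G = 2*G)
C(a(-11, 1))/(-14782 + 33227) = (2*(8*1))/(-14782 + 33227) = (2*8)/18445 = 16*(1/18445) = 16/18445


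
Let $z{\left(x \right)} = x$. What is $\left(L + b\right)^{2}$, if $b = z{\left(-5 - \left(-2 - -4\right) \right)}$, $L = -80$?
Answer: $7569$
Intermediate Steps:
$b = -7$ ($b = -5 - \left(-2 - -4\right) = -5 - \left(-2 + 4\right) = -5 - 2 = -7$)
$\left(L + b\right)^{2} = \left(-80 - 7\right)^{2} = \left(-87\right)^{2} = 7569$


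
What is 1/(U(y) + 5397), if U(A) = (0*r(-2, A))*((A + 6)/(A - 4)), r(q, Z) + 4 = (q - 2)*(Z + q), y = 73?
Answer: 1/5397 ≈ 0.00018529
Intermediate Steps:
r(q, Z) = -4 + (-2 + q)*(Z + q) (r(q, Z) = -4 + (q - 2)*(Z + q) = -4 + (-2 + q)*(Z + q))
U(A) = 0 (U(A) = (0*(-4 + (-2)² - 2*A - 2*(-2) + A*(-2)))*((A + 6)/(A - 4)) = (0*(-4 + 4 - 2*A + 4 - 2*A))*((6 + A)/(-4 + A)) = (0*(4 - 4*A))*((6 + A)/(-4 + A)) = 0*((6 + A)/(-4 + A)) = 0)
1/(U(y) + 5397) = 1/(0 + 5397) = 1/5397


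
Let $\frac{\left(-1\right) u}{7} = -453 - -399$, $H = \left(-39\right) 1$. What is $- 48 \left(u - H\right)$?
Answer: $-20016$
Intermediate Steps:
$H = -39$
$u = 378$ ($u = - 7 \left(-453 - -399\right) = - 7 \left(-453 + 399\right) = \left(-7\right) \left(-54\right) = 378$)
$- 48 \left(u - H\right) = - 48 \left(378 - -39\right) = - 48 \left(378 + 39\right) = \left(-48\right) 417 = -20016$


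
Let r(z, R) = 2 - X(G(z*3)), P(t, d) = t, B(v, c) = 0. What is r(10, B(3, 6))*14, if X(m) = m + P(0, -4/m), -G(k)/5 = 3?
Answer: 238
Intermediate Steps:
G(k) = -15 (G(k) = -5*3 = -15)
X(m) = m (X(m) = m + 0 = m)
r(z, R) = 17 (r(z, R) = 2 - 1*(-15) = 2 + 15 = 17)
r(10, B(3, 6))*14 = 17*14 = 238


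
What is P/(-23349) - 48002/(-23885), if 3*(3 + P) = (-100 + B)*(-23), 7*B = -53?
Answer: 7708204366/3903836055 ≈ 1.9745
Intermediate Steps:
B = -53/7 (B = (1/7)*(-53) = -53/7 ≈ -7.5714)
P = 5752/7 (P = -3 + ((-100 - 53/7)*(-23))/3 = -3 + (-753/7*(-23))/3 = -3 + (1/3)*(17319/7) = -3 + 5773/7 = 5752/7 ≈ 821.71)
P/(-23349) - 48002/(-23885) = (5752/7)/(-23349) - 48002/(-23885) = (5752/7)*(-1/23349) - 48002*(-1/23885) = -5752/163443 + 48002/23885 = 7708204366/3903836055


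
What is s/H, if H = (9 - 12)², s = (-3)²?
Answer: 1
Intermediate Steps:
s = 9
H = 9 (H = (-3)² = 9)
s/H = 9/9 = 9*(⅑) = 1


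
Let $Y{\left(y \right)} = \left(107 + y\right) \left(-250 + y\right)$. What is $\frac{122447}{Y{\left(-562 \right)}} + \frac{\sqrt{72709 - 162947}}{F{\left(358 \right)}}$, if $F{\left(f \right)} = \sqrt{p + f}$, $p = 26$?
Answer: $\frac{9419}{28420} + \frac{i \sqrt{135357}}{24} \approx 0.33142 + 15.33 i$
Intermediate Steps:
$F{\left(f \right)} = \sqrt{26 + f}$
$Y{\left(y \right)} = \left(-250 + y\right) \left(107 + y\right)$
$\frac{122447}{Y{\left(-562 \right)}} + \frac{\sqrt{72709 - 162947}}{F{\left(358 \right)}} = \frac{122447}{-26750 + \left(-562\right)^{2} - -80366} + \frac{\sqrt{72709 - 162947}}{\sqrt{26 + 358}} = \frac{122447}{-26750 + 315844 + 80366} + \frac{\sqrt{-90238}}{\sqrt{384}} = \frac{122447}{369460} + \frac{i \sqrt{90238}}{8 \sqrt{6}} = 122447 \cdot \frac{1}{369460} + i \sqrt{90238} \frac{\sqrt{6}}{48} = \frac{9419}{28420} + \frac{i \sqrt{135357}}{24}$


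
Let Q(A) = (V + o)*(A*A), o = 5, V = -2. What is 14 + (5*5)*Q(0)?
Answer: 14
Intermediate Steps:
Q(A) = 3*A² (Q(A) = (-2 + 5)*(A*A) = 3*A²)
14 + (5*5)*Q(0) = 14 + (5*5)*(3*0²) = 14 + 25*(3*0) = 14 + 25*0 = 14 + 0 = 14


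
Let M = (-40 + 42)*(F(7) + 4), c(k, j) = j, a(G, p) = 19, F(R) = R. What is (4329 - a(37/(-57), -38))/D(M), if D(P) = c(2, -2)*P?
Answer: -2155/22 ≈ -97.955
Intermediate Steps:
M = 22 (M = (-40 + 42)*(7 + 4) = 2*11 = 22)
D(P) = -2*P
(4329 - a(37/(-57), -38))/D(M) = (4329 - 1*19)/((-2*22)) = (4329 - 19)/(-44) = 4310*(-1/44) = -2155/22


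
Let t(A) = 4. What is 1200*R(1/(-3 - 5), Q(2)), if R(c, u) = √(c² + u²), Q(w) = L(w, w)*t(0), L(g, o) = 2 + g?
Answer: 150*√16385 ≈ 19201.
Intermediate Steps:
Q(w) = 8 + 4*w (Q(w) = (2 + w)*4 = 8 + 4*w)
1200*R(1/(-3 - 5), Q(2)) = 1200*√((1/(-3 - 5))² + (8 + 4*2)²) = 1200*√((1/(-8))² + (8 + 8)²) = 1200*√((-⅛)² + 16²) = 1200*√(1/64 + 256) = 1200*√(16385/64) = 1200*(√16385/8) = 150*√16385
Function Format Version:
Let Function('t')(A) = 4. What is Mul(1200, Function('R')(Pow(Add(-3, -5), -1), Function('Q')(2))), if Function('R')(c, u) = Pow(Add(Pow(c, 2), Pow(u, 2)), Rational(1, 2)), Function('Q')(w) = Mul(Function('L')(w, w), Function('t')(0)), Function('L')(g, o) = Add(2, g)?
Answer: Mul(150, Pow(16385, Rational(1, 2))) ≈ 19201.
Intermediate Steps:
Function('Q')(w) = Add(8, Mul(4, w)) (Function('Q')(w) = Mul(Add(2, w), 4) = Add(8, Mul(4, w)))
Mul(1200, Function('R')(Pow(Add(-3, -5), -1), Function('Q')(2))) = Mul(1200, Pow(Add(Pow(Pow(Add(-3, -5), -1), 2), Pow(Add(8, Mul(4, 2)), 2)), Rational(1, 2))) = Mul(1200, Pow(Add(Pow(Pow(-8, -1), 2), Pow(Add(8, 8), 2)), Rational(1, 2))) = Mul(1200, Pow(Add(Pow(Rational(-1, 8), 2), Pow(16, 2)), Rational(1, 2))) = Mul(1200, Pow(Add(Rational(1, 64), 256), Rational(1, 2))) = Mul(1200, Pow(Rational(16385, 64), Rational(1, 2))) = Mul(1200, Mul(Rational(1, 8), Pow(16385, Rational(1, 2)))) = Mul(150, Pow(16385, Rational(1, 2)))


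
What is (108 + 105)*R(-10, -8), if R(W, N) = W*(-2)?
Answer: 4260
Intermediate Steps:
R(W, N) = -2*W
(108 + 105)*R(-10, -8) = (108 + 105)*(-2*(-10)) = 213*20 = 4260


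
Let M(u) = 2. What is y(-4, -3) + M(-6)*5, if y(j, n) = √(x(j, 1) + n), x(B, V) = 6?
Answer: 10 + √3 ≈ 11.732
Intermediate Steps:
y(j, n) = √(6 + n)
y(-4, -3) + M(-6)*5 = √(6 - 3) + 2*5 = √3 + 10 = 10 + √3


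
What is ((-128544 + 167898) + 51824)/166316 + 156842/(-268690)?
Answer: -396679313/11171861510 ≈ -0.035507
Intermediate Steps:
((-128544 + 167898) + 51824)/166316 + 156842/(-268690) = (39354 + 51824)*(1/166316) + 156842*(-1/268690) = 91178*(1/166316) - 78421/134345 = 45589/83158 - 78421/134345 = -396679313/11171861510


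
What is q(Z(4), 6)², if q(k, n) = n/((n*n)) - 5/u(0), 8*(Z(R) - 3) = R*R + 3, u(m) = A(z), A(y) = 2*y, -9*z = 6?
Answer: 2209/144 ≈ 15.340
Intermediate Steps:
z = -⅔ (z = -⅑*6 = -⅔ ≈ -0.66667)
u(m) = -4/3 (u(m) = 2*(-⅔) = -4/3)
Z(R) = 27/8 + R²/8 (Z(R) = 3 + (R*R + 3)/8 = 3 + (R² + 3)/8 = 3 + (3 + R²)/8 = 3 + (3/8 + R²/8) = 27/8 + R²/8)
q(k, n) = 15/4 + 1/n (q(k, n) = n/((n*n)) - 5/(-4/3) = n/(n²) - 5*(-¾) = n/n² + 15/4 = 1/n + 15/4 = 15/4 + 1/n)
q(Z(4), 6)² = (15/4 + 1/6)² = (15/4 + ⅙)² = (47/12)² = 2209/144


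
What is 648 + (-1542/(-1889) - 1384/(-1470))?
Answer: 902133478/1388415 ≈ 649.76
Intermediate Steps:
648 + (-1542/(-1889) - 1384/(-1470)) = 648 + (-1542*(-1/1889) - 1384*(-1/1470)) = 648 + (1542/1889 + 692/735) = 648 + 2440558/1388415 = 902133478/1388415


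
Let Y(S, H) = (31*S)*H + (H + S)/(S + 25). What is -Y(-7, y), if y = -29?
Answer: -6291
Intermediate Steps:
Y(S, H) = (H + S)/(25 + S) + 31*H*S (Y(S, H) = 31*H*S + (H + S)/(25 + S) = (H + S)/(25 + S) + 31*H*S)
-Y(-7, y) = -(-29 - 7 + 31*(-29)*(-7)² + 775*(-29)*(-7))/(25 - 7) = -(-29 - 7 + 31*(-29)*49 + 157325)/18 = -(-29 - 7 - 44051 + 157325)/18 = -113238/18 = -1*6291 = -6291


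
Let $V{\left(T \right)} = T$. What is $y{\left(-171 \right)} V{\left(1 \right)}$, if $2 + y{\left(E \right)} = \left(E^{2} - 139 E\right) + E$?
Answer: $52837$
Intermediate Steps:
$y{\left(E \right)} = -2 + E^{2} - 138 E$ ($y{\left(E \right)} = -2 + \left(\left(E^{2} - 139 E\right) + E\right) = -2 + \left(E^{2} - 138 E\right) = -2 + E^{2} - 138 E$)
$y{\left(-171 \right)} V{\left(1 \right)} = \left(-2 + \left(-171\right)^{2} - -23598\right) 1 = \left(-2 + 29241 + 23598\right) 1 = 52837 \cdot 1 = 52837$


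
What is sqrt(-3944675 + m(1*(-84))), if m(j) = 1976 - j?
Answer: I*sqrt(3942615) ≈ 1985.6*I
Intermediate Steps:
sqrt(-3944675 + m(1*(-84))) = sqrt(-3944675 + (1976 - (-84))) = sqrt(-3944675 + (1976 - 1*(-84))) = sqrt(-3944675 + (1976 + 84)) = sqrt(-3944675 + 2060) = sqrt(-3942615) = I*sqrt(3942615)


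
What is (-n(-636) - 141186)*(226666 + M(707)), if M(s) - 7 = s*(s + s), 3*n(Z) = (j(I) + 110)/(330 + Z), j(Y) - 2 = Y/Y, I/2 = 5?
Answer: -158948271313585/918 ≈ -1.7315e+11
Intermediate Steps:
I = 10 (I = 2*5 = 10)
j(Y) = 3 (j(Y) = 2 + Y/Y = 2 + 1 = 3)
n(Z) = 113/(3*(330 + Z)) (n(Z) = ((3 + 110)/(330 + Z))/3 = (113/(330 + Z))/3 = 113/(3*(330 + Z)))
M(s) = 7 + 2*s**2 (M(s) = 7 + s*(s + s) = 7 + s*(2*s) = 7 + 2*s**2)
(-n(-636) - 141186)*(226666 + M(707)) = (-113/(3*(330 - 636)) - 141186)*(226666 + (7 + 2*707**2)) = (-113/(3*(-306)) - 141186)*(226666 + (7 + 2*499849)) = (-113*(-1)/(3*306) - 141186)*(226666 + (7 + 999698)) = (-1*(-113/918) - 141186)*(226666 + 999705) = (113/918 - 141186)*1226371 = -129608635/918*1226371 = -158948271313585/918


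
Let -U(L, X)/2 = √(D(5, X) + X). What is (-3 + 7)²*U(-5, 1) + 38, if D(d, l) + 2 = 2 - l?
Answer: 38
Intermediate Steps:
D(d, l) = -l (D(d, l) = -2 + (2 - l) = -l)
U(L, X) = 0 (U(L, X) = -2*√(-X + X) = -2*√0 = -2*0 = 0)
(-3 + 7)²*U(-5, 1) + 38 = (-3 + 7)²*0 + 38 = 4²*0 + 38 = 16*0 + 38 = 0 + 38 = 38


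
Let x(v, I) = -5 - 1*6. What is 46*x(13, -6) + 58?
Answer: -448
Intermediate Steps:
x(v, I) = -11 (x(v, I) = -5 - 6 = -11)
46*x(13, -6) + 58 = 46*(-11) + 58 = -506 + 58 = -448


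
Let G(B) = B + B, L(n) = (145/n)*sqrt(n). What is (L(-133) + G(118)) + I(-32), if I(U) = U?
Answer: 204 - 145*I*sqrt(133)/133 ≈ 204.0 - 12.573*I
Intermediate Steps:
L(n) = 145/sqrt(n)
G(B) = 2*B
(L(-133) + G(118)) + I(-32) = (145/sqrt(-133) + 2*118) - 32 = (145*(-I*sqrt(133)/133) + 236) - 32 = (-145*I*sqrt(133)/133 + 236) - 32 = (236 - 145*I*sqrt(133)/133) - 32 = 204 - 145*I*sqrt(133)/133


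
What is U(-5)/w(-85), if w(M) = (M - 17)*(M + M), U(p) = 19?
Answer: 19/17340 ≈ 0.0010957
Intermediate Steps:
w(M) = 2*M*(-17 + M) (w(M) = (-17 + M)*(2*M) = 2*M*(-17 + M))
U(-5)/w(-85) = 19/((2*(-85)*(-17 - 85))) = 19/((2*(-85)*(-102))) = 19/17340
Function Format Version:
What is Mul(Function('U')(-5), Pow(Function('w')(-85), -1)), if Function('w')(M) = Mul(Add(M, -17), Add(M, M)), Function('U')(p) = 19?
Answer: Rational(19, 17340) ≈ 0.0010957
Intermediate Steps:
Function('w')(M) = Mul(2, M, Add(-17, M)) (Function('w')(M) = Mul(Add(-17, M), Mul(2, M)) = Mul(2, M, Add(-17, M)))
Mul(Function('U')(-5), Pow(Function('w')(-85), -1)) = Mul(19, Pow(Mul(2, -85, Add(-17, -85)), -1)) = Mul(19, Pow(Mul(2, -85, -102), -1)) = Mul(19, Pow(17340, -1)) = Mul(19, Rational(1, 17340)) = Rational(19, 17340)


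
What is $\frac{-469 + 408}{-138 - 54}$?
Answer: $\frac{61}{192} \approx 0.31771$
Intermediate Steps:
$\frac{-469 + 408}{-138 - 54} = - \frac{61}{-192} = \left(-61\right) \left(- \frac{1}{192}\right) = \frac{61}{192}$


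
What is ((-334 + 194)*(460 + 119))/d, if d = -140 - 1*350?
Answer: 1158/7 ≈ 165.43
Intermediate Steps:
d = -490 (d = -140 - 350 = -490)
((-334 + 194)*(460 + 119))/d = ((-334 + 194)*(460 + 119))/(-490) = -140*579*(-1/490) = -81060*(-1/490) = 1158/7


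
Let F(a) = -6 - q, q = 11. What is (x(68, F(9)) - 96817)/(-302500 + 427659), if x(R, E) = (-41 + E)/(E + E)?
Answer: -1645860/2127703 ≈ -0.77354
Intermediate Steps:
F(a) = -17 (F(a) = -6 - 1*11 = -6 - 11 = -17)
x(R, E) = (-41 + E)/(2*E) (x(R, E) = (-41 + E)/((2*E)) = (-41 + E)*(1/(2*E)) = (-41 + E)/(2*E))
(x(68, F(9)) - 96817)/(-302500 + 427659) = ((½)*(-41 - 17)/(-17) - 96817)/(-302500 + 427659) = ((½)*(-1/17)*(-58) - 96817)/125159 = (29/17 - 96817)*(1/125159) = -1645860/17*1/125159 = -1645860/2127703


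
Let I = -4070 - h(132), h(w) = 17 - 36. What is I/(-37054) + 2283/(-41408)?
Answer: 41574763/767166016 ≈ 0.054193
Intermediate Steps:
h(w) = -19
I = -4051 (I = -4070 - 1*(-19) = -4070 + 19 = -4051)
I/(-37054) + 2283/(-41408) = -4051/(-37054) + 2283/(-41408) = -4051*(-1/37054) + 2283*(-1/41408) = 4051/37054 - 2283/41408 = 41574763/767166016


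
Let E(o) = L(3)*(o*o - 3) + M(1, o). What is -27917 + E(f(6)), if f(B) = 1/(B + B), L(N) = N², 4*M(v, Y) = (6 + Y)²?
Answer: -16090379/576 ≈ -27935.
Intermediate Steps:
M(v, Y) = (6 + Y)²/4
f(B) = 1/(2*B)
E(o) = -27 + 9*o² + (6 + o)²/4 (E(o) = 3²*(o*o - 3) + (6 + o)²/4 = 9*(o² - 3) + (6 + o)²/4 = 9*(-3 + o²) + (6 + o)²/4 = (-27 + 9*o²) + (6 + o)²/4 = -27 + 9*o² + (6 + o)²/4)
-27917 + E(f(6)) = -27917 + (-18 + 3*((½)/6) + 37*((½)/6)²/4) = -27917 + (-18 + 3*((½)*(⅙)) + 37*((½)*(⅙))²/4) = -27917 + (-18 + 3*(1/12) + 37*(1/12)²/4) = -27917 + (-18 + ¼ + (37/4)*(1/144)) = -27917 + (-18 + ¼ + 37/576) = -27917 - 10187/576 = -16090379/576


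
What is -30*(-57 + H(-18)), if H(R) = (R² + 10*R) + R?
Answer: -2070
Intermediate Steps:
H(R) = R² + 11*R
-30*(-57 + H(-18)) = -30*(-57 - 18*(11 - 18)) = -30*(-57 - 18*(-7)) = -30*(-57 + 126) = -30*69 = -2070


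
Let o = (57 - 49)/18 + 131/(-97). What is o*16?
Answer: -12656/873 ≈ -14.497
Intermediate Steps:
o = -791/873 (o = 8*(1/18) + 131*(-1/97) = 4/9 - 131/97 = -791/873 ≈ -0.90607)
o*16 = -791/873*16 = -12656/873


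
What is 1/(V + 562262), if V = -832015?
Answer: -1/269753 ≈ -3.7071e-6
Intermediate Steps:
1/(V + 562262) = 1/(-832015 + 562262) = 1/(-269753) = -1/269753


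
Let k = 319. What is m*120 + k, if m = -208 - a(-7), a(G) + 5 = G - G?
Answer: -24041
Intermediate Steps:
a(G) = -5 (a(G) = -5 + (G - G) = -5 + 0 = -5)
m = -203 (m = -208 - 1*(-5) = -208 + 5 = -203)
m*120 + k = -203*120 + 319 = -24360 + 319 = -24041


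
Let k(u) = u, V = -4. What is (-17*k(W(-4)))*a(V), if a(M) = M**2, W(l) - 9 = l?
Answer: -1360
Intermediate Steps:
W(l) = 9 + l
(-17*k(W(-4)))*a(V) = -17*(9 - 4)*(-4)**2 = -17*5*16 = -85*16 = -1360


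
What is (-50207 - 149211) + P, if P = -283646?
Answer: -483064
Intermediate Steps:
(-50207 - 149211) + P = (-50207 - 149211) - 283646 = -199418 - 283646 = -483064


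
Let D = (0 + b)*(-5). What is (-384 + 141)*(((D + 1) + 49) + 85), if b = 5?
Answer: -26730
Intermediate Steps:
D = -25 (D = (0 + 5)*(-5) = 5*(-5) = -25)
(-384 + 141)*(((D + 1) + 49) + 85) = (-384 + 141)*(((-25 + 1) + 49) + 85) = -243*((-24 + 49) + 85) = -243*(25 + 85) = -243*110 = -26730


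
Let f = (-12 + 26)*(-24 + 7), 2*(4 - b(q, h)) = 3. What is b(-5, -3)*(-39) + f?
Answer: -671/2 ≈ -335.50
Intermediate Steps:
b(q, h) = 5/2 (b(q, h) = 4 - 1/2*3 = 4 - 3/2 = 5/2)
f = -238 (f = 14*(-17) = -238)
b(-5, -3)*(-39) + f = (5/2)*(-39) - 238 = -195/2 - 238 = -671/2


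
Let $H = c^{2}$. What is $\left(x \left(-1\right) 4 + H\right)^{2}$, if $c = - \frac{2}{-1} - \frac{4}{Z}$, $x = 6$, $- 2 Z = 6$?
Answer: $\frac{13456}{81} \approx 166.12$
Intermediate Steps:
$Z = -3$ ($Z = \left(- \frac{1}{2}\right) 6 = -3$)
$c = \frac{10}{3}$ ($c = - \frac{2}{-1} - \frac{4}{-3} = \left(-2\right) \left(-1\right) - - \frac{4}{3} = 2 + \frac{4}{3} = \frac{10}{3} \approx 3.3333$)
$H = \frac{100}{9}$ ($H = \left(\frac{10}{3}\right)^{2} = \frac{100}{9} \approx 11.111$)
$\left(x \left(-1\right) 4 + H\right)^{2} = \left(6 \left(-1\right) 4 + \frac{100}{9}\right)^{2} = \left(\left(-6\right) 4 + \frac{100}{9}\right)^{2} = \left(-24 + \frac{100}{9}\right)^{2} = \left(- \frac{116}{9}\right)^{2} = \frac{13456}{81}$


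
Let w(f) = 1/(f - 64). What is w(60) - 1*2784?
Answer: -11137/4 ≈ -2784.3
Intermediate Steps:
w(f) = 1/(-64 + f)
w(60) - 1*2784 = 1/(-64 + 60) - 1*2784 = 1/(-4) - 2784 = -1/4 - 2784 = -11137/4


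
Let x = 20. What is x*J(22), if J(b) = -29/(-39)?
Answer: 580/39 ≈ 14.872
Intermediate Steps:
J(b) = 29/39 (J(b) = -29*(-1/39) = 29/39)
x*J(22) = 20*(29/39) = 580/39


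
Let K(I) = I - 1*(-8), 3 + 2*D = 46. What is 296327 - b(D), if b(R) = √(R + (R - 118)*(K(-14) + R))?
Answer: 296327 - I*√5897/2 ≈ 2.9633e+5 - 38.396*I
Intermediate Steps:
D = 43/2 (D = -3/2 + (½)*46 = -3/2 + 23 = 43/2 ≈ 21.500)
K(I) = 8 + I (K(I) = I + 8 = 8 + I)
b(R) = √(R + (-118 + R)*(-6 + R)) (b(R) = √(R + (R - 118)*((8 - 14) + R)) = √(R + (-118 + R)*(-6 + R)))
296327 - b(D) = 296327 - √(708 + (43/2)² - 123*43/2) = 296327 - √(708 + 1849/4 - 5289/2) = 296327 - √(-5897/4) = 296327 - I*√5897/2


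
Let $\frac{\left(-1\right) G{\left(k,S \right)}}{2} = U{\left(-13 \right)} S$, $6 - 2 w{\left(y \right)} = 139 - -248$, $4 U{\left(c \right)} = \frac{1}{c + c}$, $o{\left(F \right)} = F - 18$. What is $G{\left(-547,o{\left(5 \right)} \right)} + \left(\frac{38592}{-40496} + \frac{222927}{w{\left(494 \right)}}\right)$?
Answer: $- \frac{1506155365}{1285748} \approx -1171.4$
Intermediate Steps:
$o{\left(F \right)} = -18 + F$
$U{\left(c \right)} = \frac{1}{8 c}$ ($U{\left(c \right)} = \frac{1}{4 \left(c + c\right)} = \frac{1}{4 \cdot 2 c} = \frac{\frac{1}{2} \frac{1}{c}}{4} = \frac{1}{8 c}$)
$w{\left(y \right)} = - \frac{381}{2}$ ($w{\left(y \right)} = 3 - \frac{139 - -248}{2} = 3 - \frac{139 + 248}{2} = 3 - \frac{387}{2} = - \frac{381}{2}$)
$G{\left(k,S \right)} = \frac{S}{52}$ ($G{\left(k,S \right)} = - 2 \frac{1}{8 \left(-13\right)} S = - 2 \cdot \frac{1}{8} \left(- \frac{1}{13}\right) S = - 2 \left(- \frac{S}{104}\right) = \frac{S}{52}$)
$G{\left(-547,o{\left(5 \right)} \right)} + \left(\frac{38592}{-40496} + \frac{222927}{w{\left(494 \right)}}\right) = \frac{-18 + 5}{52} + \left(\frac{38592}{-40496} + \frac{222927}{- \frac{381}{2}}\right) = \frac{1}{52} \left(-13\right) + \left(38592 \left(- \frac{1}{40496}\right) + 222927 \left(- \frac{2}{381}\right)\right) = - \frac{1}{4} - \frac{376458482}{321437} = - \frac{1506155365}{1285748}$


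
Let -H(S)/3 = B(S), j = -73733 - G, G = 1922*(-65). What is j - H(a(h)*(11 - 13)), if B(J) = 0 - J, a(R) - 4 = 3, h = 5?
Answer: 51239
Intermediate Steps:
G = -124930
a(R) = 7 (a(R) = 4 + 3 = 7)
B(J) = -J
j = 51197 (j = -73733 - 1*(-124930) = -73733 + 124930 = 51197)
H(S) = 3*S (H(S) = -(-3)*S = 3*S)
j - H(a(h)*(11 - 13)) = 51197 - 3*7*(11 - 13) = 51197 - 3*7*(-2) = 51197 - 3*(-14) = 51197 - 1*(-42) = 51197 + 42 = 51239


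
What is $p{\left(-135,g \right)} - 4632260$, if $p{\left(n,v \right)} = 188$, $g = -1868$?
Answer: $-4632072$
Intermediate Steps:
$p{\left(-135,g \right)} - 4632260 = 188 - 4632260 = -4632072$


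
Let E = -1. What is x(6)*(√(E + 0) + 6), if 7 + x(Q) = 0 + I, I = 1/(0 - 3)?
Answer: -44 - 22*I/3 ≈ -44.0 - 7.3333*I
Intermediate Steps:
I = -⅓ (I = 1/(-3) = -⅓ ≈ -0.33333)
x(Q) = -22/3 (x(Q) = -7 + (0 - ⅓) = -7 - ⅓ = -22/3)
x(6)*(√(E + 0) + 6) = -22*(√(-1 + 0) + 6)/3 = -22*(√(-1) + 6)/3 = -22*(I + 6)/3 = -22*(6 + I)/3 = -44 - 22*I/3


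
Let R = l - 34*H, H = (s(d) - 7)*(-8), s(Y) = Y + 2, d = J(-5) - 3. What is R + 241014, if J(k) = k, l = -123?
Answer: 237355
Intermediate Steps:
d = -8 (d = -5 - 3 = -8)
s(Y) = 2 + Y
H = 104 (H = ((2 - 8) - 7)*(-8) = (-6 - 7)*(-8) = -13*(-8) = 104)
R = -3659 (R = -123 - 34*104 = -123 - 3536 = -3659)
R + 241014 = -3659 + 241014 = 237355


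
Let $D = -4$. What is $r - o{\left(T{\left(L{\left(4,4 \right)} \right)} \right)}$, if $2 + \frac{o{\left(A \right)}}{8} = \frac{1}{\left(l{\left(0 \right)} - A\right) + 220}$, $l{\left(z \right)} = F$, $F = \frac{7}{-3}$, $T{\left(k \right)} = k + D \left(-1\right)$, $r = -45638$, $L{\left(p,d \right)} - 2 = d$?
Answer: $- \frac{28422530}{623} \approx -45622.0$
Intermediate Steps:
$L{\left(p,d \right)} = 2 + d$
$T{\left(k \right)} = 4 + k$ ($T{\left(k \right)} = k - -4 = k + 4 = 4 + k$)
$F = - \frac{7}{3}$ ($F = 7 \left(- \frac{1}{3}\right) = - \frac{7}{3} \approx -2.3333$)
$l{\left(z \right)} = - \frac{7}{3}$
$o{\left(A \right)} = -16 + \frac{8}{\frac{653}{3} - A}$ ($o{\left(A \right)} = -16 + \frac{8}{\left(- \frac{7}{3} - A\right) + 220} = -16 + \frac{8}{\frac{653}{3} - A}$)
$r - o{\left(T{\left(L{\left(4,4 \right)} \right)} \right)} = -45638 - \frac{8 \left(1303 - 6 \left(4 + \left(2 + 4\right)\right)\right)}{-653 + 3 \left(4 + \left(2 + 4\right)\right)} = -45638 - \frac{8 \left(1303 - 6 \left(4 + 6\right)\right)}{-653 + 3 \left(4 + 6\right)} = -45638 - \frac{8 \left(1303 - 60\right)}{-653 + 3 \cdot 10} = -45638 - \frac{8 \left(1303 - 60\right)}{-653 + 30} = -45638 - 8 \frac{1}{-623} \cdot 1243 = -45638 - 8 \left(- \frac{1}{623}\right) 1243 = -45638 - - \frac{9944}{623} = -45638 + \frac{9944}{623} = - \frac{28422530}{623}$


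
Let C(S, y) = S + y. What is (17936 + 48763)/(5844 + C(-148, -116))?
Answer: 7411/620 ≈ 11.953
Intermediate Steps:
(17936 + 48763)/(5844 + C(-148, -116)) = (17936 + 48763)/(5844 + (-148 - 116)) = 66699/(5844 - 264) = 66699/5580 = 66699*(1/5580) = 7411/620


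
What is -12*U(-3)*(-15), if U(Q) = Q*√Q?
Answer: -540*I*√3 ≈ -935.31*I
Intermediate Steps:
U(Q) = Q^(3/2)
-12*U(-3)*(-15) = -(-36)*I*√3*(-15) = (36*I*√3)*(-15) = -540*I*√3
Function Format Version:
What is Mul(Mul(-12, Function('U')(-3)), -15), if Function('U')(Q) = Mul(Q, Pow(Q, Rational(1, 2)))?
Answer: Mul(-540, I, Pow(3, Rational(1, 2))) ≈ Mul(-935.31, I)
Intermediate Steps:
Function('U')(Q) = Pow(Q, Rational(3, 2))
Mul(Mul(-12, Function('U')(-3)), -15) = Mul(Mul(-12, Pow(-3, Rational(3, 2))), -15) = Mul(Mul(-12, Mul(-3, I, Pow(3, Rational(1, 2)))), -15) = Mul(Mul(36, I, Pow(3, Rational(1, 2))), -15) = Mul(-540, I, Pow(3, Rational(1, 2)))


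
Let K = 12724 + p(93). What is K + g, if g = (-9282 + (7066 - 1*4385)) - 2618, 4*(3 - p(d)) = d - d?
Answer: 3508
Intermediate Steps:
p(d) = 3 (p(d) = 3 - (d - d)/4 = 3 - ¼*0 = 3 + 0 = 3)
g = -9219 (g = (-9282 + (7066 - 4385)) - 2618 = (-9282 + 2681) - 2618 = -6601 - 2618 = -9219)
K = 12727 (K = 12724 + 3 = 12727)
K + g = 12727 - 9219 = 3508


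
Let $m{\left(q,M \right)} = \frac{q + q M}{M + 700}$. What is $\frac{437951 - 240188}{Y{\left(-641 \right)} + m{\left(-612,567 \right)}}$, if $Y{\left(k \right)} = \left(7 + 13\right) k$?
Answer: $- \frac{250565721}{16590556} \approx -15.103$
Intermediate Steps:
$Y{\left(k \right)} = 20 k$
$m{\left(q,M \right)} = \frac{q + M q}{700 + M}$
$\frac{437951 - 240188}{Y{\left(-641 \right)} + m{\left(-612,567 \right)}} = \frac{437951 - 240188}{20 \left(-641\right) - \frac{612 \left(1 + 567\right)}{700 + 567}} = \frac{197763}{-12820 - 612 \cdot \frac{1}{1267} \cdot 568} = \frac{197763}{-12820 - \frac{612}{1267} \cdot 568} = \frac{197763}{-12820 - \frac{347616}{1267}} = \frac{197763}{- \frac{16590556}{1267}} = 197763 \left(- \frac{1267}{16590556}\right) = - \frac{250565721}{16590556}$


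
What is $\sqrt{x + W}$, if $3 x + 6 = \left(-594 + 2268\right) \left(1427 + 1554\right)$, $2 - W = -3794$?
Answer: $2 \sqrt{416798} \approx 1291.2$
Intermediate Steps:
$W = 3796$ ($W = 2 - -3794 = 2 + 3794 = 3796$)
$x = 1663396$ ($x = -2 + \frac{\left(-594 + 2268\right) \left(1427 + 1554\right)}{3} = -2 + \frac{1674 \cdot 2981}{3} = -2 + \frac{1}{3} \cdot 4990194 = -2 + 1663398 = 1663396$)
$\sqrt{x + W} = \sqrt{1663396 + 3796} = \sqrt{1667192} = 2 \sqrt{416798}$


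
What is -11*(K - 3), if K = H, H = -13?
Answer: 176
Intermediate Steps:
K = -13
-11*(K - 3) = -11*(-13 - 3) = -11*(-16) = 176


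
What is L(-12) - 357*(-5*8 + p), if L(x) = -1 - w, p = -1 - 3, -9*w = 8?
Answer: 141371/9 ≈ 15708.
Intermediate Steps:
w = -8/9 (w = -1/9*8 = -8/9 ≈ -0.88889)
p = -4
L(x) = -1/9 (L(x) = -1 - 1*(-8/9) = -1 + 8/9 = -1/9)
L(-12) - 357*(-5*8 + p) = -1/9 - 357*(-5*8 - 4) = -1/9 - 357*(-40 - 4) = -1/9 - 357*(-44) = -1/9 + 15708 = 141371/9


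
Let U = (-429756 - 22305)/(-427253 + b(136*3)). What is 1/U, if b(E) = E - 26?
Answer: 426871/452061 ≈ 0.94428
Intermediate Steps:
b(E) = -26 + E
U = 452061/426871 (U = (-429756 - 22305)/(-427253 + (-26 + 136*3)) = -452061/(-427253 + (-26 + 408)) = -452061/(-427253 + 382) = -452061/(-426871) = -452061*(-1/426871) = 452061/426871 ≈ 1.0590)
1/U = 1/(452061/426871) = 426871/452061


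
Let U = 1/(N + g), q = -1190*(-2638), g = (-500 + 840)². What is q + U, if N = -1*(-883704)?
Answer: 3137035102881/999304 ≈ 3.1392e+6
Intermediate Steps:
N = 883704
g = 115600 (g = 340² = 115600)
q = 3139220
U = 1/999304 (U = 1/(883704 + 115600) = 1/999304 ≈ 1.0007e-6)
q + U = 3139220 + 1/999304 = 3137035102881/999304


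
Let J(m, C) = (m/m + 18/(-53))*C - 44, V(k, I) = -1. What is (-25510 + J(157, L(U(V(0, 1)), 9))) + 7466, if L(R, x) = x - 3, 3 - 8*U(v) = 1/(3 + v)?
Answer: -958454/53 ≈ -18084.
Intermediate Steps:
U(v) = 3/8 - 1/(8*(3 + v))
L(R, x) = -3 + x
J(m, C) = -44 + 35*C/53 (J(m, C) = (1 + 18*(-1/53))*C - 44 = (1 - 18/53)*C - 44 = 35*C/53 - 44 = -44 + 35*C/53)
(-25510 + J(157, L(U(V(0, 1)), 9))) + 7466 = (-25510 + (-44 + 35*(-3 + 9)/53)) + 7466 = (-25510 + (-44 + (35/53)*6)) + 7466 = (-25510 + (-44 + 210/53)) + 7466 = (-25510 - 2122/53) + 7466 = -1354152/53 + 7466 = -958454/53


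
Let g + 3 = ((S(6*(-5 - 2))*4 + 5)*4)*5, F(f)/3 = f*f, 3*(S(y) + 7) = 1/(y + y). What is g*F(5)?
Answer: -729725/21 ≈ -34749.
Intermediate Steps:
S(y) = -7 + 1/(6*y) (S(y) = -7 + 1/(3*(y + y)) = -7 + 1/(3*((2*y))) = -7 + (1/(2*y))/3 = -7 + 1/(6*y))
F(f) = 3*f**2 (F(f) = 3*(f*f) = 3*f**2)
g = -29189/63 (g = -3 + (((-7 + 1/(6*((6*(-5 - 2)))))*4 + 5)*4)*5 = -3 + (((-7 + 1/(6*((6*(-7)))))*4 + 5)*4)*5 = -3 + (((-7 + (1/6)/(-42))*4 + 5)*4)*5 = -3 + (((-7 + (1/6)*(-1/42))*4 + 5)*4)*5 = -3 + (((-7 - 1/252)*4 + 5)*4)*5 = -3 + ((-1765/252*4 + 5)*4)*5 = -3 + ((-1765/63 + 5)*4)*5 = -3 - 1450/63*4*5 = -3 - 5800/63*5 = -3 - 29000/63 = -29189/63 ≈ -463.32)
g*F(5) = -29189*5**2/21 = -29189*25/21 = -29189/63*75 = -729725/21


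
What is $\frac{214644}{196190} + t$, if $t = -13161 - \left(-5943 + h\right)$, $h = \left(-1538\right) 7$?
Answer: $\frac{348148382}{98095} \approx 3549.1$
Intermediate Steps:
$h = -10766$
$t = 3548$ ($t = -13161 + \left(5943 - -10766\right) = -13161 + \left(5943 + 10766\right) = -13161 + 16709 = 3548$)
$\frac{214644}{196190} + t = \frac{214644}{196190} + 3548 = 214644 \cdot \frac{1}{196190} + 3548 = \frac{107322}{98095} + 3548 = \frac{348148382}{98095}$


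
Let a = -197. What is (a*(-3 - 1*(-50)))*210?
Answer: -1944390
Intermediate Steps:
(a*(-3 - 1*(-50)))*210 = -197*(-3 - 1*(-50))*210 = -197*(-3 + 50)*210 = -197*47*210 = -9259*210 = -1944390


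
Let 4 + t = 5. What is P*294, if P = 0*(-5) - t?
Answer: -294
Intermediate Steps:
t = 1 (t = -4 + 5 = 1)
P = -1 (P = 0*(-5) - 1*1 = 0 - 1 = -1)
P*294 = -1*294 = -294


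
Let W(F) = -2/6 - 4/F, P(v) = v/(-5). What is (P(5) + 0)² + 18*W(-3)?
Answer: 19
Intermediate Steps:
P(v) = -v/5 (P(v) = v*(-⅕) = -v/5)
W(F) = -⅓ - 4/F (W(F) = -2*⅙ - 4/F = -⅓ - 4/F)
(P(5) + 0)² + 18*W(-3) = (-⅕*5 + 0)² + 18*((⅓)*(-12 - 1*(-3))/(-3)) = (-1 + 0)² + 18*((⅓)*(-⅓)*(-12 + 3)) = (-1)² + 18*((⅓)*(-⅓)*(-9)) = 1 + 18*1 = 1 + 18 = 19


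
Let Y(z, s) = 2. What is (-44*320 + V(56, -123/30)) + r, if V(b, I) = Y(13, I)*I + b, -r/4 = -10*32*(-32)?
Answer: -274961/5 ≈ -54992.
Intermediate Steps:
r = -40960 (r = -4*(-10*32)*(-32) = -(-1280)*(-32) = -4*10240 = -40960)
V(b, I) = b + 2*I (V(b, I) = 2*I + b = b + 2*I)
(-44*320 + V(56, -123/30)) + r = (-44*320 + (56 + 2*(-123/30))) - 40960 = (-14080 + (56 + 2*(-123*1/30))) - 40960 = (-14080 + (56 + 2*(-41/10))) - 40960 = (-14080 + (56 - 41/5)) - 40960 = (-14080 + 239/5) - 40960 = -70161/5 - 40960 = -274961/5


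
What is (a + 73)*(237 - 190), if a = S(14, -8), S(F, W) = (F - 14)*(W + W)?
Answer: 3431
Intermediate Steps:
S(F, W) = 2*W*(-14 + F) (S(F, W) = (-14 + F)*(2*W) = 2*W*(-14 + F))
a = 0 (a = 2*(-8)*(-14 + 14) = 2*(-8)*0 = 0)
(a + 73)*(237 - 190) = (0 + 73)*(237 - 190) = 73*47 = 3431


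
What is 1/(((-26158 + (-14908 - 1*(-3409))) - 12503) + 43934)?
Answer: -1/6226 ≈ -0.00016062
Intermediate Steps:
1/(((-26158 + (-14908 - 1*(-3409))) - 12503) + 43934) = 1/(((-26158 + (-14908 + 3409)) - 12503) + 43934) = 1/(((-26158 - 11499) - 12503) + 43934) = 1/((-37657 - 12503) + 43934) = 1/(-50160 + 43934) = 1/(-6226) = -1/6226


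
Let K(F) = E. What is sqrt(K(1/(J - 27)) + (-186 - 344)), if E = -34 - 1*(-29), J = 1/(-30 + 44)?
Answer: I*sqrt(535) ≈ 23.13*I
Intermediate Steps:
J = 1/14 ≈ 0.071429
E = -5 (E = -34 + 29 = -5)
K(F) = -5
sqrt(K(1/(J - 27)) + (-186 - 344)) = sqrt(-5 + (-186 - 344)) = sqrt(-5 - 530) = sqrt(-535) = I*sqrt(535)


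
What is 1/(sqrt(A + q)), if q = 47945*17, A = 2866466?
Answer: sqrt(45451)/409059 ≈ 0.00052118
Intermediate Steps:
q = 815065
1/(sqrt(A + q)) = 1/(sqrt(2866466 + 815065)) = 1/(sqrt(3681531)) = 1/(9*sqrt(45451)) = sqrt(45451)/409059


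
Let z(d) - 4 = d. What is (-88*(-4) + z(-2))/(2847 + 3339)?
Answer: 59/1031 ≈ 0.057226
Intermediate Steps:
z(d) = 4 + d
(-88*(-4) + z(-2))/(2847 + 3339) = (-88*(-4) + (4 - 2))/(2847 + 3339) = (352 + 2)/6186 = 354*(1/6186) = 59/1031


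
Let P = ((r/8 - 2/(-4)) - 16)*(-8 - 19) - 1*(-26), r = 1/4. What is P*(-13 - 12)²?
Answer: 8873125/32 ≈ 2.7729e+5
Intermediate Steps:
r = ¼ ≈ 0.25000
P = 14197/32 (P = (((¼)/8 - 2/(-4)) - 16)*(-8 - 19) - 1*(-26) = (((¼)*(⅛) - 2*(-¼)) - 16)*(-27) + 26 = ((1/32 + ½) - 16)*(-27) + 26 = (17/32 - 16)*(-27) + 26 = -495/32*(-27) + 26 = 13365/32 + 26 = 14197/32 ≈ 443.66)
P*(-13 - 12)² = 14197*(-13 - 12)²/32 = (14197/32)*(-25)² = (14197/32)*625 = 8873125/32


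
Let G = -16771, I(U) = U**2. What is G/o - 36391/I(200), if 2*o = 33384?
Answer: -319569643/166920000 ≈ -1.9145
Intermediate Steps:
o = 16692 (o = (1/2)*33384 = 16692)
G/o - 36391/I(200) = -16771/16692 - 36391/(200**2) = -16771*1/16692 - 36391/40000 = -16771/16692 - 36391*1/40000 = -16771/16692 - 36391/40000 = -319569643/166920000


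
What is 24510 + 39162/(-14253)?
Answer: 116433956/4751 ≈ 24507.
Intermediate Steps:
24510 + 39162/(-14253) = 24510 + 39162*(-1/14253) = 24510 - 13054/4751 = 116433956/4751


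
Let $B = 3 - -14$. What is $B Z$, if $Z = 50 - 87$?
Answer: $-629$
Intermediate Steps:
$B = 17$ ($B = 3 + 14 = 17$)
$Z = -37$ ($Z = 50 - 87 = -37$)
$B Z = 17 \left(-37\right) = -629$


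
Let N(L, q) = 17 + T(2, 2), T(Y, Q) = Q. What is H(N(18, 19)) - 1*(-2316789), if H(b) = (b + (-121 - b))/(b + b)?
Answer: 88037861/38 ≈ 2.3168e+6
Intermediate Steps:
N(L, q) = 19 (N(L, q) = 17 + 2 = 19)
H(b) = -121/(2*b) (H(b) = -121*1/(2*b) = -121/(2*b))
H(N(18, 19)) - 1*(-2316789) = -121/2/19 - 1*(-2316789) = -121/2*1/19 + 2316789 = -121/38 + 2316789 = 88037861/38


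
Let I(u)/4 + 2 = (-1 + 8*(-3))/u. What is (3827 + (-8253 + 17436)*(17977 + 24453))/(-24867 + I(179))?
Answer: -69745294543/4452725 ≈ -15664.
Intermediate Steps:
I(u) = -8 - 100/u (I(u) = -8 + 4*((-1 + 8*(-3))/u) = -8 + 4*((-1 - 24)/u) = -8 + 4*(-25/u) = -8 - 100/u)
(3827 + (-8253 + 17436)*(17977 + 24453))/(-24867 + I(179)) = (3827 + (-8253 + 17436)*(17977 + 24453))/(-24867 + (-8 - 100/179)) = (3827 + 9183*42430)/(-24867 + (-8 - 100*1/179)) = (3827 + 389634690)/(-24867 + (-8 - 100/179)) = 389638517/(-24867 - 1532/179) = 389638517/(-4452725/179) = 389638517*(-179/4452725) = -69745294543/4452725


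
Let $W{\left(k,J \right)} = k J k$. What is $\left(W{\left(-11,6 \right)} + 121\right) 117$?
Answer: $99099$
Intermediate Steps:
$W{\left(k,J \right)} = J k^{2}$ ($W{\left(k,J \right)} = J k k = J k^{2}$)
$\left(W{\left(-11,6 \right)} + 121\right) 117 = \left(6 \left(-11\right)^{2} + 121\right) 117 = \left(6 \cdot 121 + 121\right) 117 = \left(726 + 121\right) 117 = 847 \cdot 117 = 99099$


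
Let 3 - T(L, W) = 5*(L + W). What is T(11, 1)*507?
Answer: -28899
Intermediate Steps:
T(L, W) = 3 - 5*L - 5*W (T(L, W) = 3 - 5*(L + W) = 3 - (5*L + 5*W) = 3 + (-5*L - 5*W) = 3 - 5*L - 5*W)
T(11, 1)*507 = (3 - 5*11 - 5*1)*507 = (3 - 55 - 5)*507 = -57*507 = -28899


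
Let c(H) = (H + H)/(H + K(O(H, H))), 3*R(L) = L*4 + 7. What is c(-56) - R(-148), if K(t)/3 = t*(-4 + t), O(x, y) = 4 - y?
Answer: 34903/179 ≈ 194.99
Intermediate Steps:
K(t) = 3*t*(-4 + t) (K(t) = 3*(t*(-4 + t)) = 3*t*(-4 + t))
R(L) = 7/3 + 4*L/3 (R(L) = (L*4 + 7)/3 = (4*L + 7)/3 = (7 + 4*L)/3 = 7/3 + 4*L/3)
c(H) = 2*H/(H - 3*H*(4 - H)) (c(H) = (H + H)/(H + 3*(4 - H)*(-4 + (4 - H))) = (2*H)/(H + 3*(4 - H)*(-H)) = (2*H)/(H - 3*H*(4 - H)) = 2*H/(H - 3*H*(4 - H)))
c(-56) - R(-148) = 2/(-11 + 3*(-56)) - (7/3 + (4/3)*(-148)) = 2/(-11 - 168) - (7/3 - 592/3) = 2/(-179) - 1*(-195) = 2*(-1/179) + 195 = -2/179 + 195 = 34903/179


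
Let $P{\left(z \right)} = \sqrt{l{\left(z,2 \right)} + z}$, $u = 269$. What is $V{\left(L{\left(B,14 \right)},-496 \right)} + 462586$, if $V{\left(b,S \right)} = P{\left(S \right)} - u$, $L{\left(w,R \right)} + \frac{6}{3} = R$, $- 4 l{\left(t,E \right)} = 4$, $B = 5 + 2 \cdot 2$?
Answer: $462317 + i \sqrt{497} \approx 4.6232 \cdot 10^{5} + 22.293 i$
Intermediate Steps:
$B = 9$ ($B = 5 + 4 = 9$)
$l{\left(t,E \right)} = -1$ ($l{\left(t,E \right)} = \left(- \frac{1}{4}\right) 4 = -1$)
$L{\left(w,R \right)} = -2 + R$
$P{\left(z \right)} = \sqrt{-1 + z}$
$V{\left(b,S \right)} = -269 + \sqrt{-1 + S}$ ($V{\left(b,S \right)} = \sqrt{-1 + S} - 269 = -269 + \sqrt{-1 + S}$)
$V{\left(L{\left(B,14 \right)},-496 \right)} + 462586 = \left(-269 + \sqrt{-1 - 496}\right) + 462586 = \left(-269 + \sqrt{-497}\right) + 462586 = \left(-269 + i \sqrt{497}\right) + 462586 = 462317 + i \sqrt{497}$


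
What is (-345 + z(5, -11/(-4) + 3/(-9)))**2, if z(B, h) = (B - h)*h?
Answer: 2379585961/20736 ≈ 1.1476e+5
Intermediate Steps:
z(B, h) = h*(B - h)
(-345 + z(5, -11/(-4) + 3/(-9)))**2 = (-345 + (-11/(-4) + 3/(-9))*(5 - (-11/(-4) + 3/(-9))))**2 = (-345 + (-11*(-1/4) + 3*(-1/9))*(5 - (-11*(-1/4) + 3*(-1/9))))**2 = (-345 + (11/4 - 1/3)*(5 - (11/4 - 1/3)))**2 = (-345 + 29*(5 - 1*29/12)/12)**2 = (-345 + 29*(5 - 29/12)/12)**2 = (-345 + (29/12)*(31/12))**2 = (-345 + 899/144)**2 = (-48781/144)**2 = 2379585961/20736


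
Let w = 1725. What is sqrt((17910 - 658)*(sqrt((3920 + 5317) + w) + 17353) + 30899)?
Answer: sqrt(299404855 + 51756*sqrt(1218)) ≈ 17355.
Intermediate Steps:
sqrt((17910 - 658)*(sqrt((3920 + 5317) + w) + 17353) + 30899) = sqrt((17910 - 658)*(sqrt((3920 + 5317) + 1725) + 17353) + 30899) = sqrt(17252*(sqrt(9237 + 1725) + 17353) + 30899) = sqrt(17252*(sqrt(10962) + 17353) + 30899) = sqrt(17252*(3*sqrt(1218) + 17353) + 30899) = sqrt(17252*(17353 + 3*sqrt(1218)) + 30899) = sqrt((299373956 + 51756*sqrt(1218)) + 30899) = sqrt(299404855 + 51756*sqrt(1218))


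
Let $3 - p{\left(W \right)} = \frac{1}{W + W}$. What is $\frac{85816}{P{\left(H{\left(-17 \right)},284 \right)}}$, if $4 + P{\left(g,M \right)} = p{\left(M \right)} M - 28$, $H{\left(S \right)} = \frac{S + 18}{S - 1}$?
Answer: $\frac{171632}{1639} \approx 104.72$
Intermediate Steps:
$H{\left(S \right)} = \frac{18 + S}{-1 + S}$
$p{\left(W \right)} = 3 - \frac{1}{2 W}$ ($p{\left(W \right)} = 3 - \frac{1}{W + W} = 3 - \frac{1}{2 W}$)
$P{\left(g,M \right)} = -32 + M \left(3 - \frac{1}{2 M}\right)$ ($P{\left(g,M \right)} = -4 + \left(\left(3 - \frac{1}{2 M}\right) M - 28\right) = -4 + \left(M \left(3 - \frac{1}{2 M}\right) - 28\right) = -4 + \left(-28 + M \left(3 - \frac{1}{2 M}\right)\right) = -32 + M \left(3 - \frac{1}{2 M}\right)$)
$\frac{85816}{P{\left(H{\left(-17 \right)},284 \right)}} = \frac{85816}{- \frac{65}{2} + 3 \cdot 284} = \frac{85816}{- \frac{65}{2} + 852} = \frac{85816}{\frac{1639}{2}} = 85816 \cdot \frac{2}{1639} = \frac{171632}{1639}$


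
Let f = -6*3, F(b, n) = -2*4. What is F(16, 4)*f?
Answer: 144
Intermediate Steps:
F(b, n) = -8
f = -18
F(16, 4)*f = -8*(-18) = 144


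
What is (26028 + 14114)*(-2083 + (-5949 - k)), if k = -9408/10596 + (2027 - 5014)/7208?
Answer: -1025882854278505/3182332 ≈ -3.2237e+8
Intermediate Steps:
k = -8288593/6364664 (k = -9408*1/10596 - 2987*1/7208 = -784/883 - 2987/7208 = -8288593/6364664 ≈ -1.3023)
(26028 + 14114)*(-2083 + (-5949 - k)) = (26028 + 14114)*(-2083 + (-5949 - 1*(-8288593/6364664))) = 40142*(-2083 + (-5949 + 8288593/6364664)) = 40142*(-2083 - 37855097543/6364664) = 40142*(-51112692655/6364664) = -1025882854278505/3182332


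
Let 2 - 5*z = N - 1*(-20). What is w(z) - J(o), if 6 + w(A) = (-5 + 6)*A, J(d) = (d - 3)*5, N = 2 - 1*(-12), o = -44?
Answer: 1113/5 ≈ 222.60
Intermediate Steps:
N = 14 (N = 2 + 12 = 14)
J(d) = -15 + 5*d (J(d) = (-3 + d)*5 = -15 + 5*d)
z = -32/5 (z = ⅖ - (14 - 1*(-20))/5 = ⅖ - (14 + 20)/5 = ⅖ - ⅕*34 = ⅖ - 34/5 = -32/5 ≈ -6.4000)
w(A) = -6 + A (w(A) = -6 + (-5 + 6)*A = -6 + 1*A = -6 + A)
w(z) - J(o) = (-6 - 32/5) - (-15 + 5*(-44)) = -62/5 - (-15 - 220) = -62/5 - 1*(-235) = -62/5 + 235 = 1113/5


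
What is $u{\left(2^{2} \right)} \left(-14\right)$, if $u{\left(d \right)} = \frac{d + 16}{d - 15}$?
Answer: $\frac{280}{11} \approx 25.455$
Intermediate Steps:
$u{\left(d \right)} = \frac{16 + d}{-15 + d}$ ($u{\left(d \right)} = \frac{16 + d}{d - 15} = \frac{16 + d}{-15 + d}$)
$u{\left(2^{2} \right)} \left(-14\right) = \frac{16 + 2^{2}}{-15 + 2^{2}} \left(-14\right) = \frac{16 + 4}{-15 + 4} \left(-14\right) = \frac{1}{-11} \cdot 20 \left(-14\right) = \left(- \frac{1}{11}\right) 20 \left(-14\right) = \left(- \frac{20}{11}\right) \left(-14\right) = \frac{280}{11}$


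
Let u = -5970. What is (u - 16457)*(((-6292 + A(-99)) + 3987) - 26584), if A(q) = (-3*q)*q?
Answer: 1307314684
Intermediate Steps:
A(q) = -3*q**2
(u - 16457)*(((-6292 + A(-99)) + 3987) - 26584) = (-5970 - 16457)*(((-6292 - 3*(-99)**2) + 3987) - 26584) = -22427*(((-6292 - 3*9801) + 3987) - 26584) = -22427*(((-6292 - 29403) + 3987) - 26584) = -22427*((-35695 + 3987) - 26584) = -22427*(-31708 - 26584) = -22427*(-58292) = 1307314684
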